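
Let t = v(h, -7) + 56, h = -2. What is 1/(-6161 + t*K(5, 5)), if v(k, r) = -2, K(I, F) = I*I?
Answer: -1/4811 ≈ -0.00020786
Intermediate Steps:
K(I, F) = I**2
t = 54 (t = -2 + 56 = 54)
1/(-6161 + t*K(5, 5)) = 1/(-6161 + 54*5**2) = 1/(-6161 + 54*25) = 1/(-6161 + 1350) = 1/(-4811) = -1/4811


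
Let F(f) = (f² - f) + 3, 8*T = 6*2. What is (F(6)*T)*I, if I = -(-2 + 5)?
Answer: -297/2 ≈ -148.50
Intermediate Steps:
T = 3/2 (T = (6*2)/8 = (⅛)*12 = 3/2 ≈ 1.5000)
F(f) = 3 + f² - f
I = -3 (I = -1*3 = -3)
(F(6)*T)*I = ((3 + 6² - 1*6)*(3/2))*(-3) = ((3 + 36 - 6)*(3/2))*(-3) = (33*(3/2))*(-3) = (99/2)*(-3) = -297/2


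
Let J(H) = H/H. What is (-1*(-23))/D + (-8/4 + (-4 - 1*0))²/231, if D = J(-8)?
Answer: 1783/77 ≈ 23.156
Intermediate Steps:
J(H) = 1
D = 1
(-1*(-23))/D + (-8/4 + (-4 - 1*0))²/231 = -1*(-23)/1 + (-8/4 + (-4 - 1*0))²/231 = 23*1 + (-8*¼ + (-4 + 0))²*(1/231) = 23 + (-2 - 4)²*(1/231) = 23 + (-6)²*(1/231) = 23 + 36*(1/231) = 23 + 12/77 = 1783/77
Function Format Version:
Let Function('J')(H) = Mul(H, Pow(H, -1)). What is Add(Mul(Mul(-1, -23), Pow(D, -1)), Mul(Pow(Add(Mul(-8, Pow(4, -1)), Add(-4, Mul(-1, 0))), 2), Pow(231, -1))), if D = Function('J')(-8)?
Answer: Rational(1783, 77) ≈ 23.156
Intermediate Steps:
Function('J')(H) = 1
D = 1
Add(Mul(Mul(-1, -23), Pow(D, -1)), Mul(Pow(Add(Mul(-8, Pow(4, -1)), Add(-4, Mul(-1, 0))), 2), Pow(231, -1))) = Add(Mul(Mul(-1, -23), Pow(1, -1)), Mul(Pow(Add(Mul(-8, Pow(4, -1)), Add(-4, Mul(-1, 0))), 2), Pow(231, -1))) = Add(Mul(23, 1), Mul(Pow(Add(Mul(-8, Rational(1, 4)), Add(-4, 0)), 2), Rational(1, 231))) = Add(23, Mul(Pow(Add(-2, -4), 2), Rational(1, 231))) = Add(23, Mul(Pow(-6, 2), Rational(1, 231))) = Add(23, Mul(36, Rational(1, 231))) = Add(23, Rational(12, 77)) = Rational(1783, 77)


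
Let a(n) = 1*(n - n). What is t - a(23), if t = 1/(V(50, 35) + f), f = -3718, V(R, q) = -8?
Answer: -1/3726 ≈ -0.00026838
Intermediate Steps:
a(n) = 0 (a(n) = 1*0 = 0)
t = -1/3726 (t = 1/(-8 - 3718) = 1/(-3726) = -1/3726 ≈ -0.00026838)
t - a(23) = -1/3726 - 1*0 = -1/3726 + 0 = -1/3726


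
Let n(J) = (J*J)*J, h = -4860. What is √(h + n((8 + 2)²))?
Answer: 2*√248785 ≈ 997.57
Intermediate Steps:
n(J) = J³ (n(J) = J²*J = J³)
√(h + n((8 + 2)²)) = √(-4860 + ((8 + 2)²)³) = √(-4860 + (10²)³) = √(-4860 + 100³) = √(-4860 + 1000000) = √995140 = 2*√248785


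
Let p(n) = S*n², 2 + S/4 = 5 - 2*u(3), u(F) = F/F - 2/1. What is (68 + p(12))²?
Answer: 8690704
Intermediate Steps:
u(F) = -1 (u(F) = 1 - 2*1 = 1 - 2 = -1)
S = 20 (S = -8 + 4*(5 - 2*(-1)) = -8 + 4*(5 + 2) = -8 + 4*7 = -8 + 28 = 20)
p(n) = 20*n²
(68 + p(12))² = (68 + 20*12²)² = (68 + 20*144)² = (68 + 2880)² = 2948² = 8690704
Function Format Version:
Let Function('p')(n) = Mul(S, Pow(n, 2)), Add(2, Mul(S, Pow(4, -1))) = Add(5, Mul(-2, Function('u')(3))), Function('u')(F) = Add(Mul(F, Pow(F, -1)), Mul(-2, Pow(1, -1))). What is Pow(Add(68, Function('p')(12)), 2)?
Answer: 8690704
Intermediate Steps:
Function('u')(F) = -1 (Function('u')(F) = Add(1, Mul(-2, 1)) = Add(1, -2) = -1)
S = 20 (S = Add(-8, Mul(4, Add(5, Mul(-2, -1)))) = Add(-8, Mul(4, Add(5, 2))) = Add(-8, Mul(4, 7)) = Add(-8, 28) = 20)
Function('p')(n) = Mul(20, Pow(n, 2))
Pow(Add(68, Function('p')(12)), 2) = Pow(Add(68, Mul(20, Pow(12, 2))), 2) = Pow(Add(68, Mul(20, 144)), 2) = Pow(Add(68, 2880), 2) = Pow(2948, 2) = 8690704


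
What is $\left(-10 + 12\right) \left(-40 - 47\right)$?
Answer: $-174$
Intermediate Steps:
$\left(-10 + 12\right) \left(-40 - 47\right) = 2 \left(-87\right) = -174$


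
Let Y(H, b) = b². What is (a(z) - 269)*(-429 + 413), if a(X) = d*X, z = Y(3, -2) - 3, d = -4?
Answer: 4368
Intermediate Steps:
z = 1 (z = (-2)² - 3 = 4 - 3 = 1)
a(X) = -4*X
(a(z) - 269)*(-429 + 413) = (-4*1 - 269)*(-429 + 413) = (-4 - 269)*(-16) = -273*(-16) = 4368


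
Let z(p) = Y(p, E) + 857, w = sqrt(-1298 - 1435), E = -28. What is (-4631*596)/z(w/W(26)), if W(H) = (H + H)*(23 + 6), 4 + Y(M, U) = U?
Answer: -250916/75 ≈ -3345.5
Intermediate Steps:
Y(M, U) = -4 + U
w = I*sqrt(2733) (w = sqrt(-2733) = I*sqrt(2733) ≈ 52.278*I)
W(H) = 58*H (W(H) = (2*H)*29 = 58*H)
z(p) = 825 (z(p) = (-4 - 28) + 857 = -32 + 857 = 825)
(-4631*596)/z(w/W(26)) = -4631*596/825 = -2760076*1/825 = -250916/75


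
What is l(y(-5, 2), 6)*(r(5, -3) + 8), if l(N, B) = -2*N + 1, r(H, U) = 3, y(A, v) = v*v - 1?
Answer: -55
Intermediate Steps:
y(A, v) = -1 + v² (y(A, v) = v² - 1 = -1 + v²)
l(N, B) = 1 - 2*N
l(y(-5, 2), 6)*(r(5, -3) + 8) = (1 - 2*(-1 + 2²))*(3 + 8) = (1 - 2*(-1 + 4))*11 = (1 - 2*3)*11 = (1 - 6)*11 = -5*11 = -55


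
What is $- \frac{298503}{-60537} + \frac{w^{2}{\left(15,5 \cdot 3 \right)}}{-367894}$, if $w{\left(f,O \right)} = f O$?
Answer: $\frac{2093191707}{436690178} \approx 4.7933$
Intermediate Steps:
$w{\left(f,O \right)} = O f$
$- \frac{298503}{-60537} + \frac{w^{2}{\left(15,5 \cdot 3 \right)}}{-367894} = - \frac{298503}{-60537} + \frac{\left(5 \cdot 3 \cdot 15\right)^{2}}{-367894} = \left(-298503\right) \left(- \frac{1}{60537}\right) + \left(15 \cdot 15\right)^{2} \left(- \frac{1}{367894}\right) = \frac{5853}{1187} + 225^{2} \left(- \frac{1}{367894}\right) = \frac{5853}{1187} + 50625 \left(- \frac{1}{367894}\right) = \frac{5853}{1187} - \frac{50625}{367894} = \frac{2093191707}{436690178}$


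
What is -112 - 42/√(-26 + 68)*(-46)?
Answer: -112 + 46*√42 ≈ 186.11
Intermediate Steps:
-112 - 42/√(-26 + 68)*(-46) = -112 - 42*√42/42*(-46) = -112 - √42*(-46) = -112 + 46*√42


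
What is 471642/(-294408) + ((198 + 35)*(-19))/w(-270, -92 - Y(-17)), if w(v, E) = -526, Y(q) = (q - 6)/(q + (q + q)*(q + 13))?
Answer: 87938377/12904884 ≈ 6.8143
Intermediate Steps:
Y(q) = (-6 + q)/(q + 2*q*(13 + q)) (Y(q) = (-6 + q)/(q + (2*q)*(13 + q)) = (-6 + q)/(q + 2*q*(13 + q)))
471642/(-294408) + ((198 + 35)*(-19))/w(-270, -92 - Y(-17)) = 471642/(-294408) + ((198 + 35)*(-19))/(-526) = 471642*(-1/294408) + (233*(-19))*(-1/526) = -78607/49068 - 4427*(-1/526) = -78607/49068 + 4427/526 = 87938377/12904884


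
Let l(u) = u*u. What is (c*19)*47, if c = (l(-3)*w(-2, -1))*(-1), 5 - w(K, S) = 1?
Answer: -32148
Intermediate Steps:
w(K, S) = 4 (w(K, S) = 5 - 1*1 = 5 - 1 = 4)
l(u) = u**2
c = -36 (c = ((-3)**2*4)*(-1) = (9*4)*(-1) = 36*(-1) = -36)
(c*19)*47 = -36*19*47 = -684*47 = -32148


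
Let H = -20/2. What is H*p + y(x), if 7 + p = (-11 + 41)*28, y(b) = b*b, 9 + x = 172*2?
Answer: 103895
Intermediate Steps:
x = 335 (x = -9 + 172*2 = -9 + 344 = 335)
H = -10 (H = -20*1/2 = -10)
y(b) = b**2
p = 833 (p = -7 + (-11 + 41)*28 = -7 + 30*28 = -7 + 840 = 833)
H*p + y(x) = -10*833 + 335**2 = -8330 + 112225 = 103895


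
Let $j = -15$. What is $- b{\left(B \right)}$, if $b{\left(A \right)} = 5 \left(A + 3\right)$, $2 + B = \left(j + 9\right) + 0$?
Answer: $25$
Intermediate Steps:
$B = -8$ ($B = -2 + \left(\left(-15 + 9\right) + 0\right) = -2 + \left(-6 + 0\right) = -2 - 6 = -8$)
$b{\left(A \right)} = 15 + 5 A$ ($b{\left(A \right)} = 5 \left(3 + A\right) = 15 + 5 A$)
$- b{\left(B \right)} = - (15 + 5 \left(-8\right)) = - (15 - 40) = \left(-1\right) \left(-25\right) = 25$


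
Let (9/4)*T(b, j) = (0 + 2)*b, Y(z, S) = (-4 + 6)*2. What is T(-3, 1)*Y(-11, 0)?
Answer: -32/3 ≈ -10.667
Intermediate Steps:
Y(z, S) = 4 (Y(z, S) = 2*2 = 4)
T(b, j) = 8*b/9 (T(b, j) = 4*((0 + 2)*b)/9 = 4*(2*b)/9 = 8*b/9)
T(-3, 1)*Y(-11, 0) = ((8/9)*(-3))*4 = -8/3*4 = -32/3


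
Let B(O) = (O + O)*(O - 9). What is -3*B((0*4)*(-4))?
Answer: 0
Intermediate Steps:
B(O) = 2*O*(-9 + O) (B(O) = (2*O)*(-9 + O) = 2*O*(-9 + O))
-3*B((0*4)*(-4)) = -6*(0*4)*(-4)*(-9 + (0*4)*(-4)) = -6*0*(-4)*(-9 + 0*(-4)) = -6*0*(-9 + 0) = -6*0*(-9) = -3*0 = 0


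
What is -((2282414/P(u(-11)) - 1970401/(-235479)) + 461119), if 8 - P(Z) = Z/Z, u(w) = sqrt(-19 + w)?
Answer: -1297561246120/1648353 ≈ -7.8719e+5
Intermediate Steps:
P(Z) = 7 (P(Z) = 8 - Z/Z = 8 - 1*1 = 8 - 1 = 7)
-((2282414/P(u(-11)) - 1970401/(-235479)) + 461119) = -((2282414/7 - 1970401/(-235479)) + 461119) = -((2282414*(1/7) - 1970401*(-1/235479)) + 461119) = -((2282414/7 + 1970401/235479) + 461119) = -(537474359113/1648353 + 461119) = -1*1297561246120/1648353 = -1297561246120/1648353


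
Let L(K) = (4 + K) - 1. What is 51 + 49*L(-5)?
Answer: -47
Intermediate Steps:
L(K) = 3 + K
51 + 49*L(-5) = 51 + 49*(3 - 5) = 51 + 49*(-2) = 51 - 98 = -47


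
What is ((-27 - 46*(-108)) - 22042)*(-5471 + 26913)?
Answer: -366679642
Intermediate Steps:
((-27 - 46*(-108)) - 22042)*(-5471 + 26913) = ((-27 + 4968) - 22042)*21442 = (4941 - 22042)*21442 = -17101*21442 = -366679642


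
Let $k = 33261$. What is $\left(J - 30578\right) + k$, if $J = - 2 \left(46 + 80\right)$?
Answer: $2431$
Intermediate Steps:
$J = -252$ ($J = \left(-2\right) 126 = -252$)
$\left(J - 30578\right) + k = \left(-252 - 30578\right) + 33261 = -30830 + 33261 = 2431$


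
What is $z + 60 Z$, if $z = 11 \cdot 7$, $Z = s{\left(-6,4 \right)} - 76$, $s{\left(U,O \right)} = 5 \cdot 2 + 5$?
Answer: $-3583$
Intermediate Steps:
$s{\left(U,O \right)} = 15$ ($s{\left(U,O \right)} = 10 + 5 = 15$)
$Z = -61$ ($Z = 15 - 76 = -61$)
$z = 77$
$z + 60 Z = 77 + 60 \left(-61\right) = 77 - 3660 = -3583$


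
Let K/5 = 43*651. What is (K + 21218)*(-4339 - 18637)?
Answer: -3703340608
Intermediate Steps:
K = 139965 (K = 5*(43*651) = 5*27993 = 139965)
(K + 21218)*(-4339 - 18637) = (139965 + 21218)*(-4339 - 18637) = 161183*(-22976) = -3703340608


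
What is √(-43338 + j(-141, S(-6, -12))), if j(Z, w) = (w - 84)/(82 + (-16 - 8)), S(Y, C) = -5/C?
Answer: I*√5248579674/348 ≈ 208.18*I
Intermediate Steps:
j(Z, w) = -42/29 + w/58 (j(Z, w) = (-84 + w)/(82 - 24) = (-84 + w)/58 = (-84 + w)*(1/58) = -42/29 + w/58)
√(-43338 + j(-141, S(-6, -12))) = √(-43338 + (-42/29 + (-5/(-12))/58)) = √(-43338 + (-42/29 + (-5*(-1/12))/58)) = √(-43338 + (-42/29 + (1/58)*(5/12))) = √(-43338 + (-42/29 + 5/696)) = √(-43338 - 1003/696) = √(-30164251/696) = I*√5248579674/348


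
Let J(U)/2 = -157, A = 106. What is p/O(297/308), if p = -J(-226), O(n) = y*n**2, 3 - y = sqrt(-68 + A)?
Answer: -246176/7047 - 246176*sqrt(38)/21141 ≈ -106.71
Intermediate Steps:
J(U) = -314 (J(U) = 2*(-157) = -314)
y = 3 - sqrt(38) (y = 3 - sqrt(-68 + 106) = 3 - sqrt(38) ≈ -3.1644)
O(n) = n**2*(3 - sqrt(38)) (O(n) = (3 - sqrt(38))*n**2 = n**2*(3 - sqrt(38)))
p = 314 (p = -1*(-314) = 314)
p/O(297/308) = 314/(((297/308)**2*(3 - sqrt(38)))) = 314/(((297*(1/308))**2*(3 - sqrt(38)))) = 314/(((27/28)**2*(3 - sqrt(38)))) = 314/((729*(3 - sqrt(38))/784)) = 314/(2187/784 - 729*sqrt(38)/784)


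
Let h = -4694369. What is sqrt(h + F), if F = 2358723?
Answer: I*sqrt(2335646) ≈ 1528.3*I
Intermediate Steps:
sqrt(h + F) = sqrt(-4694369 + 2358723) = sqrt(-2335646) = I*sqrt(2335646)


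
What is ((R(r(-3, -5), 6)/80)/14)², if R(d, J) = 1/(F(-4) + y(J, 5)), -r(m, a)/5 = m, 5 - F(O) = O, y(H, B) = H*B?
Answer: 1/1907942400 ≈ 5.2412e-10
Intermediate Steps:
y(H, B) = B*H
F(O) = 5 - O
r(m, a) = -5*m
R(d, J) = 1/(9 + 5*J) (R(d, J) = 1/((5 - 1*(-4)) + 5*J) = 1/((5 + 4) + 5*J) = 1/(9 + 5*J))
((R(r(-3, -5), 6)/80)/14)² = ((1/((9 + 5*6)*80))/14)² = (((1/80)/(9 + 30))*(1/14))² = (((1/80)/39)*(1/14))² = (((1/39)*(1/80))*(1/14))² = ((1/3120)*(1/14))² = (1/43680)² = 1/1907942400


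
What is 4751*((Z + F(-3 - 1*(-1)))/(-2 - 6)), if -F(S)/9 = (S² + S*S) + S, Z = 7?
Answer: 223297/8 ≈ 27912.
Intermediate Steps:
F(S) = -18*S² - 9*S (F(S) = -9*((S² + S*S) + S) = -9*((S² + S²) + S) = -9*(2*S² + S) = -9*(S + 2*S²) = -18*S² - 9*S)
4751*((Z + F(-3 - 1*(-1)))/(-2 - 6)) = 4751*((7 - 9*(-3 - 1*(-1))*(1 + 2*(-3 - 1*(-1))))/(-2 - 6)) = 4751*((7 - 9*(-3 + 1)*(1 + 2*(-3 + 1)))/(-8)) = 4751*((7 - 9*(-2)*(1 + 2*(-2)))*(-⅛)) = 4751*((7 - 9*(-2)*(1 - 4))*(-⅛)) = 4751*((7 - 9*(-2)*(-3))*(-⅛)) = 4751*((7 - 54)*(-⅛)) = 4751*(-47*(-⅛)) = 4751*(47/8) = 223297/8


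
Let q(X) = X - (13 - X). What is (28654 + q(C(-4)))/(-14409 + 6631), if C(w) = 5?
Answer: -28651/7778 ≈ -3.6836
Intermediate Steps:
q(X) = -13 + 2*X (q(X) = X + (-13 + X) = -13 + 2*X)
(28654 + q(C(-4)))/(-14409 + 6631) = (28654 + (-13 + 2*5))/(-14409 + 6631) = (28654 + (-13 + 10))/(-7778) = (28654 - 3)*(-1/7778) = 28651*(-1/7778) = -28651/7778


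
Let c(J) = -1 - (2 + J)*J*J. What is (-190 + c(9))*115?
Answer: -124430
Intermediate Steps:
c(J) = -1 - J²*(2 + J) (c(J) = -1 - (2 + J)*J² = -1 - J²*(2 + J))
(-190 + c(9))*115 = (-190 + (-1 - 1*9³ - 2*9²))*115 = (-190 + (-1 - 1*729 - 2*81))*115 = (-190 + (-1 - 729 - 162))*115 = (-190 - 892)*115 = -1082*115 = -124430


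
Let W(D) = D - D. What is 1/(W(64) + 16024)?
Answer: 1/16024 ≈ 6.2406e-5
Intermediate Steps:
W(D) = 0
1/(W(64) + 16024) = 1/(0 + 16024) = 1/16024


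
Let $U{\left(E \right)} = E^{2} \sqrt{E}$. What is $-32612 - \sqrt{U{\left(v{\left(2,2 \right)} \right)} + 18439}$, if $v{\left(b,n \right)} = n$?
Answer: $-32612 - \sqrt{18439 + 4 \sqrt{2}} \approx -32748.0$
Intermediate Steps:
$U{\left(E \right)} = E^{\frac{5}{2}}$
$-32612 - \sqrt{U{\left(v{\left(2,2 \right)} \right)} + 18439} = -32612 - \sqrt{2^{\frac{5}{2}} + 18439} = -32612 - \sqrt{4 \sqrt{2} + 18439} = -32612 - \sqrt{18439 + 4 \sqrt{2}}$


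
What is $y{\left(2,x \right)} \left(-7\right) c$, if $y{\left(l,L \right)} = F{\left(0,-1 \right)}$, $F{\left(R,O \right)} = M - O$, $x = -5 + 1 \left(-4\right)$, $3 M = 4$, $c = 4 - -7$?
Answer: $- \frac{539}{3} \approx -179.67$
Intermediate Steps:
$c = 11$ ($c = 4 + 7 = 11$)
$M = \frac{4}{3}$ ($M = \frac{1}{3} \cdot 4 = \frac{4}{3} \approx 1.3333$)
$x = -9$ ($x = -5 - 4 = -9$)
$F{\left(R,O \right)} = \frac{4}{3} - O$
$y{\left(l,L \right)} = \frac{7}{3}$ ($y{\left(l,L \right)} = \frac{4}{3} - -1 = \frac{4}{3} + 1 = \frac{7}{3}$)
$y{\left(2,x \right)} \left(-7\right) c = \frac{7}{3} \left(-7\right) 11 = \left(- \frac{49}{3}\right) 11 = - \frac{539}{3}$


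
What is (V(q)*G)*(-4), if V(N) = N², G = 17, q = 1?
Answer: -68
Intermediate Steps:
(V(q)*G)*(-4) = (1²*17)*(-4) = (1*17)*(-4) = 17*(-4) = -68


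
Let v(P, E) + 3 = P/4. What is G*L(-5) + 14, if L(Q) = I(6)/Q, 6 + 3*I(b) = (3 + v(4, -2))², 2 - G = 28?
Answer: 16/3 ≈ 5.3333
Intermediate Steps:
G = -26 (G = 2 - 1*28 = 2 - 28 = -26)
v(P, E) = -3 + P/4
I(b) = -5/3 (I(b) = -2 + (3 + (-3 + (¼)*4))²/3 = -2 + (3 + (-3 + 1))²/3 = -2 + (3 - 2)²/3 = -2 + (⅓)*1² = -2 + (⅓)*1 = -2 + ⅓ = -5/3)
L(Q) = -5/(3*Q)
G*L(-5) + 14 = -(-130)/(3*(-5)) + 14 = -(-130)*(-1)/(3*5) + 14 = -26*⅓ + 14 = -26/3 + 14 = 16/3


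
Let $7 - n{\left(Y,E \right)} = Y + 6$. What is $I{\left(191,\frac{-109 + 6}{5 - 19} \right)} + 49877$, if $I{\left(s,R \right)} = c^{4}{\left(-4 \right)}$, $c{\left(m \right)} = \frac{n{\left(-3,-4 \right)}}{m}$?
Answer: $49878$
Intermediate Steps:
$n{\left(Y,E \right)} = 1 - Y$ ($n{\left(Y,E \right)} = 7 - \left(Y + 6\right) = 7 - \left(6 + Y\right) = 1 - Y$)
$c{\left(m \right)} = \frac{4}{m}$ ($c{\left(m \right)} = \frac{1 - -3}{m} = \frac{1 + 3}{m} = \frac{4}{m}$)
$I{\left(s,R \right)} = 1$ ($I{\left(s,R \right)} = \left(\frac{4}{-4}\right)^{4} = \left(4 \left(- \frac{1}{4}\right)\right)^{4} = \left(-1\right)^{4} = 1$)
$I{\left(191,\frac{-109 + 6}{5 - 19} \right)} + 49877 = 1 + 49877 = 49878$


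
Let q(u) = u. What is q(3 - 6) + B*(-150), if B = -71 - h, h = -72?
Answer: -153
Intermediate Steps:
B = 1 (B = -71 - 1*(-72) = -71 + 72 = 1)
q(3 - 6) + B*(-150) = (3 - 6) + 1*(-150) = -3 - 150 = -153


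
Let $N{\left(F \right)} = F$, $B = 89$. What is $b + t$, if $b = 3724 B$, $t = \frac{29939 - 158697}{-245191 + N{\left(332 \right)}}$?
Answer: $\frac{81155216282}{244859} \approx 3.3144 \cdot 10^{5}$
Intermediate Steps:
$t = \frac{128758}{244859}$ ($t = \frac{29939 - 158697}{-245191 + 332} = - \frac{128758}{-244859} = \left(-128758\right) \left(- \frac{1}{244859}\right) = \frac{128758}{244859} \approx 0.52585$)
$b = 331436$ ($b = 3724 \cdot 89 = 331436$)
$b + t = 331436 + \frac{128758}{244859} = \frac{81155216282}{244859}$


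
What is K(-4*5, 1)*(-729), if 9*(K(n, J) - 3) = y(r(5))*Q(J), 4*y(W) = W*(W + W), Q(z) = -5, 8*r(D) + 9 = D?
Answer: -17091/8 ≈ -2136.4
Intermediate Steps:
r(D) = -9/8 + D/8
y(W) = W²/2 (y(W) = (W*(W + W))/4 = (W*(2*W))/4 = (2*W²)/4 = W²/2)
K(n, J) = 211/72 (K(n, J) = 3 + (((-9/8 + (⅛)*5)²/2)*(-5))/9 = 3 + (((-9/8 + 5/8)²/2)*(-5))/9 = 3 + (((-½)²/2)*(-5))/9 = 3 + (((½)*(¼))*(-5))/9 = 3 + ((⅛)*(-5))/9 = 3 + (⅑)*(-5/8) = 3 - 5/72 = 211/72)
K(-4*5, 1)*(-729) = (211/72)*(-729) = -17091/8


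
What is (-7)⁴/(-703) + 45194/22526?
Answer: -11156772/7917889 ≈ -1.4091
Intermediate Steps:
(-7)⁴/(-703) + 45194/22526 = 2401*(-1/703) + 45194*(1/22526) = -2401/703 + 22597/11263 = -11156772/7917889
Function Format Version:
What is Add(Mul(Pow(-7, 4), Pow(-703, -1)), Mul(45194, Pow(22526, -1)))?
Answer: Rational(-11156772, 7917889) ≈ -1.4091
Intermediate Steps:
Add(Mul(Pow(-7, 4), Pow(-703, -1)), Mul(45194, Pow(22526, -1))) = Add(Mul(2401, Rational(-1, 703)), Mul(45194, Rational(1, 22526))) = Add(Rational(-2401, 703), Rational(22597, 11263)) = Rational(-11156772, 7917889)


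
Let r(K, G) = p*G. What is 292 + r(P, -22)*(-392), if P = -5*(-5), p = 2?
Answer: 17540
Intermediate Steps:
P = 25
r(K, G) = 2*G
292 + r(P, -22)*(-392) = 292 + (2*(-22))*(-392) = 292 - 44*(-392) = 292 + 17248 = 17540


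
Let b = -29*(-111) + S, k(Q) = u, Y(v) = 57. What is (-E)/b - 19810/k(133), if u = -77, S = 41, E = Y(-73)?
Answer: 9225173/35860 ≈ 257.26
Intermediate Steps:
E = 57
k(Q) = -77
b = 3260 (b = -29*(-111) + 41 = 3219 + 41 = 3260)
(-E)/b - 19810/k(133) = -1*57/3260 - 19810/(-77) = -57*1/3260 - 19810*(-1/77) = -57/3260 + 2830/11 = 9225173/35860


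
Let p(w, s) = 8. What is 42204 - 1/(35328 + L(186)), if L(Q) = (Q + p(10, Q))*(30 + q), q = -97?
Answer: 942415319/22330 ≈ 42204.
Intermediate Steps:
L(Q) = -536 - 67*Q (L(Q) = (Q + 8)*(30 - 97) = (8 + Q)*(-67) = -536 - 67*Q)
42204 - 1/(35328 + L(186)) = 42204 - 1/(35328 + (-536 - 67*186)) = 42204 - 1/(35328 + (-536 - 12462)) = 42204 - 1/(35328 - 12998) = 42204 - 1/22330 = 942415319/22330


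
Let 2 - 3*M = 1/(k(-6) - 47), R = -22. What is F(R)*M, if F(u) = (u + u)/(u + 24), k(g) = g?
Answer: -2354/159 ≈ -14.805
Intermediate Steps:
F(u) = 2*u/(24 + u) (F(u) = (2*u)/(24 + u) = 2*u/(24 + u))
M = 107/159 (M = 2/3 - 1/(3*(-6 - 47)) = 2/3 - 1/3/(-53) = 2/3 - 1/3*(-1/53) = 2/3 + 1/159 = 107/159 ≈ 0.67296)
F(R)*M = (2*(-22)/(24 - 22))*(107/159) = (2*(-22)/2)*(107/159) = (2*(-22)*(1/2))*(107/159) = -22*107/159 = -2354/159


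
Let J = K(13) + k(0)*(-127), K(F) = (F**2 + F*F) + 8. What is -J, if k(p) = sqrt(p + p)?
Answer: -346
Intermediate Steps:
K(F) = 8 + 2*F**2 (K(F) = (F**2 + F**2) + 8 = 2*F**2 + 8 = 8 + 2*F**2)
k(p) = sqrt(2)*sqrt(p) (k(p) = sqrt(2*p) = sqrt(2)*sqrt(p))
J = 346 (J = (8 + 2*13**2) + (sqrt(2)*sqrt(0))*(-127) = (8 + 2*169) + (sqrt(2)*0)*(-127) = (8 + 338) + 0*(-127) = 346 + 0 = 346)
-J = -1*346 = -346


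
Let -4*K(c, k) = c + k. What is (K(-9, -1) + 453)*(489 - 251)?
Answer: 108409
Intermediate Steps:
K(c, k) = -c/4 - k/4 (K(c, k) = -(c + k)/4 = -c/4 - k/4)
(K(-9, -1) + 453)*(489 - 251) = ((-1/4*(-9) - 1/4*(-1)) + 453)*(489 - 251) = ((9/4 + 1/4) + 453)*238 = (5/2 + 453)*238 = (911/2)*238 = 108409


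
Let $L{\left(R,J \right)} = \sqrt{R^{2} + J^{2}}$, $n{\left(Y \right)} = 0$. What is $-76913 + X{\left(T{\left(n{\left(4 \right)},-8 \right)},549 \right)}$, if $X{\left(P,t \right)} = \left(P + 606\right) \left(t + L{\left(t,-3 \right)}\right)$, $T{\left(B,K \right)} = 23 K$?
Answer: $154765 + 1266 \sqrt{33490} \approx 3.8645 \cdot 10^{5}$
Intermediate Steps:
$L{\left(R,J \right)} = \sqrt{J^{2} + R^{2}}$
$X{\left(P,t \right)} = \left(606 + P\right) \left(t + \sqrt{9 + t^{2}}\right)$ ($X{\left(P,t \right)} = \left(P + 606\right) \left(t + \sqrt{\left(-3\right)^{2} + t^{2}}\right) = \left(606 + P\right) \left(t + \sqrt{9 + t^{2}}\right)$)
$-76913 + X{\left(T{\left(n{\left(4 \right)},-8 \right)},549 \right)} = -76913 + \left(606 \cdot 549 + 606 \sqrt{9 + 549^{2}} + 23 \left(-8\right) 549 + 23 \left(-8\right) \sqrt{9 + 549^{2}}\right) = -76913 + \left(332694 + 606 \sqrt{9 + 301401} - 101016 - 184 \sqrt{9 + 301401}\right) = -76913 + \left(332694 + 606 \sqrt{301410} - 101016 - 184 \sqrt{301410}\right) = -76913 + \left(332694 + 606 \cdot 3 \sqrt{33490} - 101016 - 184 \cdot 3 \sqrt{33490}\right) = -76913 + \left(332694 + 1818 \sqrt{33490} - 101016 - 552 \sqrt{33490}\right) = -76913 + \left(231678 + 1266 \sqrt{33490}\right) = 154765 + 1266 \sqrt{33490}$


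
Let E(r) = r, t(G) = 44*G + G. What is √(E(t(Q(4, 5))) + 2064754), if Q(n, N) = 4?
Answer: √2064934 ≈ 1437.0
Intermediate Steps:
t(G) = 45*G
√(E(t(Q(4, 5))) + 2064754) = √(45*4 + 2064754) = √(180 + 2064754) = √2064934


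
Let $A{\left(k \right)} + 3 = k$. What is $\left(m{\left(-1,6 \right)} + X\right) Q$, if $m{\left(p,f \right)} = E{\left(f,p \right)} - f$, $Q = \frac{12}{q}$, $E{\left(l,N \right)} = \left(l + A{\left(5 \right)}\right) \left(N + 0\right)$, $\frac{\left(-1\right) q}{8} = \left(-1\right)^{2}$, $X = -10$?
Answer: $36$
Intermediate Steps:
$A{\left(k \right)} = -3 + k$
$q = -8$ ($q = - 8 \left(-1\right)^{2} = \left(-8\right) 1 = -8$)
$E{\left(l,N \right)} = N \left(2 + l\right)$ ($E{\left(l,N \right)} = \left(l + \left(-3 + 5\right)\right) \left(N + 0\right) = \left(l + 2\right) N = \left(2 + l\right) N = N \left(2 + l\right)$)
$Q = - \frac{3}{2}$ ($Q = \frac{12}{-8} = 12 \left(- \frac{1}{8}\right) = - \frac{3}{2} \approx -1.5$)
$m{\left(p,f \right)} = - f + p \left(2 + f\right)$ ($m{\left(p,f \right)} = p \left(2 + f\right) - f = - f + p \left(2 + f\right)$)
$\left(m{\left(-1,6 \right)} + X\right) Q = \left(\left(\left(-1\right) 6 - \left(2 + 6\right)\right) - 10\right) \left(- \frac{3}{2}\right) = \left(\left(-6 - 8\right) - 10\right) \left(- \frac{3}{2}\right) = \left(-14 - 10\right) \left(- \frac{3}{2}\right) = \left(-24\right) \left(- \frac{3}{2}\right) = 36$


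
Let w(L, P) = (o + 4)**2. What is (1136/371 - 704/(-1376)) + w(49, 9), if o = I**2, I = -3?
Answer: 2753067/15953 ≈ 172.57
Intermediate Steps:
o = 9 (o = (-3)**2 = 9)
w(L, P) = 169 (w(L, P) = (9 + 4)**2 = 13**2 = 169)
(1136/371 - 704/(-1376)) + w(49, 9) = (1136/371 - 704/(-1376)) + 169 = (1136*(1/371) - 704*(-1/1376)) + 169 = (1136/371 + 22/43) + 169 = 57010/15953 + 169 = 2753067/15953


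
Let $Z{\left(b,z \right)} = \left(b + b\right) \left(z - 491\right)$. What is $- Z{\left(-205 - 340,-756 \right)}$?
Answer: $-1359230$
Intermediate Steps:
$Z{\left(b,z \right)} = 2 b \left(-491 + z\right)$
$- Z{\left(-205 - 340,-756 \right)} = - 2 \left(-205 - 340\right) \left(-491 - 756\right) = - 2 \left(-205 - 340\right) \left(-1247\right) = - 2 \left(-545\right) \left(-1247\right) = \left(-1\right) 1359230 = -1359230$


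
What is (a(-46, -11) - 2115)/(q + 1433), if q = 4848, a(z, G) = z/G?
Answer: -23219/69091 ≈ -0.33606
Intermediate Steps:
(a(-46, -11) - 2115)/(q + 1433) = (-46/(-11) - 2115)/(4848 + 1433) = (-46*(-1/11) - 2115)/6281 = (46/11 - 2115)*(1/6281) = -23219/11*1/6281 = -23219/69091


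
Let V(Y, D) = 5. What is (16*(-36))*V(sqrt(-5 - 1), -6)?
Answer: -2880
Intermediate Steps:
(16*(-36))*V(sqrt(-5 - 1), -6) = (16*(-36))*5 = -576*5 = -2880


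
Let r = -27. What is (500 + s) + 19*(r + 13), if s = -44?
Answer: 190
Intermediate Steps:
(500 + s) + 19*(r + 13) = (500 - 44) + 19*(-27 + 13) = 456 + 19*(-14) = 456 - 266 = 190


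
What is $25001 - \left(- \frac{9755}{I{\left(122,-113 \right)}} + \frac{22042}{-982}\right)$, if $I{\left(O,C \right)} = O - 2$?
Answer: $\frac{295834229}{11784} \approx 25105.0$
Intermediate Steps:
$I{\left(O,C \right)} = -2 + O$ ($I{\left(O,C \right)} = O - 2 = -2 + O$)
$25001 - \left(- \frac{9755}{I{\left(122,-113 \right)}} + \frac{22042}{-982}\right) = 25001 - \left(- \frac{9755}{-2 + 122} + \frac{22042}{-982}\right) = 25001 - \left(- \frac{9755}{120} + 22042 \left(- \frac{1}{982}\right)\right) = 25001 - \left(\left(-9755\right) \frac{1}{120} - \frac{11021}{491}\right) = 25001 - \left(- \frac{1951}{24} - \frac{11021}{491}\right) = 25001 - - \frac{1222445}{11784} = 25001 + \frac{1222445}{11784} = \frac{295834229}{11784}$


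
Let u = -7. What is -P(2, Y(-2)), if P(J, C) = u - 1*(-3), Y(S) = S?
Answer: 4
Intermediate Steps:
P(J, C) = -4 (P(J, C) = -7 - 1*(-3) = -7 + 3 = -4)
-P(2, Y(-2)) = -1*(-4) = 4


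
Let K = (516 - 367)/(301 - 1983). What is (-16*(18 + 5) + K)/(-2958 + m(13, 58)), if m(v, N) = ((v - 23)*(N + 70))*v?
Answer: 619125/32963836 ≈ 0.018782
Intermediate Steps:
m(v, N) = v*(-23 + v)*(70 + N) (m(v, N) = ((-23 + v)*(70 + N))*v = v*(-23 + v)*(70 + N))
K = -149/1682 (K = 149/(-1682) = 149*(-1/1682) = -149/1682 ≈ -0.088585)
(-16*(18 + 5) + K)/(-2958 + m(13, 58)) = (-16*(18 + 5) - 149/1682)/(-2958 + 13*(-1610 - 23*58 + 70*13 + 58*13)) = (-16*23 - 149/1682)/(-2958 + 13*(-1610 - 1334 + 910 + 754)) = (-368 - 149/1682)/(-2958 + 13*(-1280)) = -619125/(1682*(-2958 - 16640)) = -619125/1682/(-19598) = -619125/1682*(-1/19598) = 619125/32963836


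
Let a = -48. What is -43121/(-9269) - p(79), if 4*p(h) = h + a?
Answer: -285/92 ≈ -3.0978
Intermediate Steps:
p(h) = -12 + h/4 (p(h) = (h - 48)/4 = (-48 + h)/4 = -12 + h/4)
-43121/(-9269) - p(79) = -43121/(-9269) - (-12 + (1/4)*79) = -43121*(-1/9269) - (-12 + 79/4) = 107/23 - 1*31/4 = 107/23 - 31/4 = -285/92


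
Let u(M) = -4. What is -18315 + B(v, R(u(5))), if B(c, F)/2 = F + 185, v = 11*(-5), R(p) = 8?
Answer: -17929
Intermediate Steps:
v = -55
B(c, F) = 370 + 2*F (B(c, F) = 2*(F + 185) = 2*(185 + F) = 370 + 2*F)
-18315 + B(v, R(u(5))) = -18315 + (370 + 2*8) = -18315 + (370 + 16) = -18315 + 386 = -17929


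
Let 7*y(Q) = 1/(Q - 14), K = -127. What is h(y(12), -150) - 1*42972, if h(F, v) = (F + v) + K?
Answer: -605487/14 ≈ -43249.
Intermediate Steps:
y(Q) = 1/(7*(-14 + Q)) (y(Q) = 1/(7*(Q - 14)) = 1/(7*(-14 + Q)))
h(F, v) = -127 + F + v (h(F, v) = (F + v) - 127 = -127 + F + v)
h(y(12), -150) - 1*42972 = (-127 + 1/(7*(-14 + 12)) - 150) - 1*42972 = (-127 + (⅐)/(-2) - 150) - 42972 = (-127 + (⅐)*(-½) - 150) - 42972 = (-127 - 1/14 - 150) - 42972 = -3879/14 - 42972 = -605487/14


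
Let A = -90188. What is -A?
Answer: 90188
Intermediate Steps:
-A = -1*(-90188) = 90188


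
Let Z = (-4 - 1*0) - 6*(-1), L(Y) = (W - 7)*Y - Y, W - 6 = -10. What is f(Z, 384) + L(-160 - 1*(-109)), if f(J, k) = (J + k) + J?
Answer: 1000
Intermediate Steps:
W = -4 (W = 6 - 10 = -4)
L(Y) = -12*Y (L(Y) = (-4 - 7)*Y - Y = -11*Y - Y = -12*Y)
Z = 2 (Z = (-4 + 0) + 6 = -4 + 6 = 2)
f(J, k) = k + 2*J
f(Z, 384) + L(-160 - 1*(-109)) = (384 + 2*2) - 12*(-160 - 1*(-109)) = (384 + 4) - 12*(-160 + 109) = 388 - 12*(-51) = 388 + 612 = 1000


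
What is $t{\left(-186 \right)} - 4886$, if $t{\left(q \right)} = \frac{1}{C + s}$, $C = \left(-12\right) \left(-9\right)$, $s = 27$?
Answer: $- \frac{659609}{135} \approx -4886.0$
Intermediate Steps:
$C = 108$
$t{\left(q \right)} = \frac{1}{135}$ ($t{\left(q \right)} = \frac{1}{108 + 27} = \frac{1}{135}$)
$t{\left(-186 \right)} - 4886 = \frac{1}{135} - 4886 = - \frac{659609}{135}$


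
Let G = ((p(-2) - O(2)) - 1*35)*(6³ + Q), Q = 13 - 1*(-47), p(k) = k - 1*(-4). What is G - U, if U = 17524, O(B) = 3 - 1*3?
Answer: -26632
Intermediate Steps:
p(k) = 4 + k (p(k) = k + 4 = 4 + k)
O(B) = 0 (O(B) = 3 - 3 = 0)
Q = 60 (Q = 13 + 47 = 60)
G = -9108 (G = (((4 - 2) - 1*0) - 1*35)*(6³ + 60) = ((2 + 0) - 35)*(216 + 60) = (2 - 35)*276 = -33*276 = -9108)
G - U = -9108 - 1*17524 = -9108 - 17524 = -26632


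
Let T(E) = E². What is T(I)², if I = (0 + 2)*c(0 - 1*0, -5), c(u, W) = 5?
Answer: 10000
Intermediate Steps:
I = 10 (I = (0 + 2)*5 = 2*5 = 10)
T(I)² = (10²)² = 100² = 10000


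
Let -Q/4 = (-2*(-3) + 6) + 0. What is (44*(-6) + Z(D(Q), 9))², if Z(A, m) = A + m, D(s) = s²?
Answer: 4198401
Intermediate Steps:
Q = -48 (Q = -4*((-2*(-3) + 6) + 0) = -4*((6 + 6) + 0) = -4*(12 + 0) = -4*12 = -48)
(44*(-6) + Z(D(Q), 9))² = (44*(-6) + ((-48)² + 9))² = (-264 + (2304 + 9))² = (-264 + 2313)² = 2049² = 4198401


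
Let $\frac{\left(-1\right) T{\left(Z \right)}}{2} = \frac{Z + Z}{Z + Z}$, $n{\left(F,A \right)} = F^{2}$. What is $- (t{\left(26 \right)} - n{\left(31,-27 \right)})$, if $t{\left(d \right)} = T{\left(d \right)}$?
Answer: $963$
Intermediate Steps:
$T{\left(Z \right)} = -2$ ($T{\left(Z \right)} = - 2 \frac{Z + Z}{Z + Z} = - 2 \frac{2 Z}{2 Z} = - 2 \cdot 2 Z \frac{1}{2 Z} = \left(-2\right) 1 = -2$)
$t{\left(d \right)} = -2$
$- (t{\left(26 \right)} - n{\left(31,-27 \right)}) = - (-2 - 31^{2}) = - (-2 - 961) = \left(-1\right) \left(-963\right) = 963$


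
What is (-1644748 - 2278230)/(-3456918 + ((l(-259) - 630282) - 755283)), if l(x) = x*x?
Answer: 1961489/2387701 ≈ 0.82150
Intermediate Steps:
l(x) = x²
(-1644748 - 2278230)/(-3456918 + ((l(-259) - 630282) - 755283)) = (-1644748 - 2278230)/(-3456918 + (((-259)² - 630282) - 755283)) = -3922978/(-3456918 + ((67081 - 630282) - 755283)) = -3922978/(-3456918 + (-563201 - 755283)) = -3922978/(-3456918 - 1318484) = -3922978/(-4775402) = -3922978*(-1/4775402) = 1961489/2387701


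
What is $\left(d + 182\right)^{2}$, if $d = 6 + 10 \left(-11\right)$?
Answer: $6084$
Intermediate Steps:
$d = -104$ ($d = 6 - 110 = -104$)
$\left(d + 182\right)^{2} = \left(-104 + 182\right)^{2} = 78^{2} = 6084$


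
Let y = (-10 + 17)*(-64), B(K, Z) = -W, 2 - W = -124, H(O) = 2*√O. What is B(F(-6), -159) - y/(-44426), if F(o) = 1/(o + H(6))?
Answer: -2799062/22213 ≈ -126.01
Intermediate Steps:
W = 126 (W = 2 - 1*(-124) = 2 + 124 = 126)
F(o) = 1/(o + 2*√6)
B(K, Z) = -126 (B(K, Z) = -1*126 = -126)
y = -448 (y = 7*(-64) = -448)
B(F(-6), -159) - y/(-44426) = -126 - (-448)/(-44426) = -126 - (-448)*(-1)/44426 = -126 - 1*224/22213 = -126 - 224/22213 = -2799062/22213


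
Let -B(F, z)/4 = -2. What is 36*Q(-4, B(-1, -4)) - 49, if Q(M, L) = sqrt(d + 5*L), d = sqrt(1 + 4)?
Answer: -49 + 36*sqrt(40 + sqrt(5)) ≈ 184.96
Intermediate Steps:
d = sqrt(5) ≈ 2.2361
B(F, z) = 8 (B(F, z) = -4*(-2) = 8)
Q(M, L) = sqrt(sqrt(5) + 5*L)
36*Q(-4, B(-1, -4)) - 49 = 36*sqrt(sqrt(5) + 5*8) - 49 = 36*sqrt(sqrt(5) + 40) - 49 = 36*sqrt(40 + sqrt(5)) - 49 = -49 + 36*sqrt(40 + sqrt(5))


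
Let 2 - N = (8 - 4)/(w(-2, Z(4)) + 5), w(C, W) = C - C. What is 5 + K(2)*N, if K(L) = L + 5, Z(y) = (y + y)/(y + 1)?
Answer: 67/5 ≈ 13.400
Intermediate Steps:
Z(y) = 2*y/(1 + y) (Z(y) = (2*y)/(1 + y) = 2*y/(1 + y))
K(L) = 5 + L
w(C, W) = 0
N = 6/5 (N = 2 - (8 - 4)/(0 + 5) = 2 - 4/5 = 6/5 ≈ 1.2000)
5 + K(2)*N = 5 + (5 + 2)*(6/5) = 5 + 7*(6/5) = 5 + 42/5 = 67/5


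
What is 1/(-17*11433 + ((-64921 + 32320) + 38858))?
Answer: -1/188104 ≈ -5.3162e-6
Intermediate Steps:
1/(-17*11433 + ((-64921 + 32320) + 38858)) = 1/(-194361 + (-32601 + 38858)) = 1/(-194361 + 6257) = 1/(-188104) = -1/188104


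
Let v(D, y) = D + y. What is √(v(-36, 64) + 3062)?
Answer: √3090 ≈ 55.588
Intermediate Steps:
√(v(-36, 64) + 3062) = √((-36 + 64) + 3062) = √(28 + 3062) = √3090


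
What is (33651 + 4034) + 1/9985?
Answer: 376284726/9985 ≈ 37685.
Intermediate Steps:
(33651 + 4034) + 1/9985 = 37685 + 1/9985 = 376284726/9985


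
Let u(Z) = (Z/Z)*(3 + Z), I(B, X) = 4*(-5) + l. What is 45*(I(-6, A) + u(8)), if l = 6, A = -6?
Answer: -135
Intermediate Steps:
I(B, X) = -14 (I(B, X) = 4*(-5) + 6 = -20 + 6 = -14)
u(Z) = 3 + Z (u(Z) = 1*(3 + Z) = 3 + Z)
45*(I(-6, A) + u(8)) = 45*(-14 + (3 + 8)) = 45*(-14 + 11) = 45*(-3) = -135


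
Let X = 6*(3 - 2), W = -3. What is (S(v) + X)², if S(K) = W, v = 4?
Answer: 9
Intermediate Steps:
S(K) = -3
X = 6 (X = 6*1 = 6)
(S(v) + X)² = (-3 + 6)² = 3² = 9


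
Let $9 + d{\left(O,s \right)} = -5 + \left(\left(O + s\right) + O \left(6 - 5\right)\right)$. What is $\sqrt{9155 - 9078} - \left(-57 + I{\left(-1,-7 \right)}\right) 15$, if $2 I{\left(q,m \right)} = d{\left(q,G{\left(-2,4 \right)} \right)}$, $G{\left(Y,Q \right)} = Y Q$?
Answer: $1035 + \sqrt{77} \approx 1043.8$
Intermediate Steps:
$G{\left(Y,Q \right)} = Q Y$
$d{\left(O,s \right)} = -14 + s + 2 O$ ($d{\left(O,s \right)} = -9 - \left(5 - O - s - O \left(6 - 5\right)\right) = -9 - \left(5 - O - s - O 1\right) = -9 - \left(5 - s - 2 O\right) = -9 + \left(-5 + s + 2 O\right) = -14 + s + 2 O$)
$I{\left(q,m \right)} = -11 + q$ ($I{\left(q,m \right)} = \frac{-14 + 4 \left(-2\right) + 2 q}{2} = \frac{-14 - 8 + 2 q}{2} = \frac{-22 + 2 q}{2} = -11 + q$)
$\sqrt{9155 - 9078} - \left(-57 + I{\left(-1,-7 \right)}\right) 15 = \sqrt{9155 - 9078} - \left(-57 - 12\right) 15 = \sqrt{77} - \left(-57 - 12\right) 15 = \sqrt{77} - \left(-69\right) 15 = \sqrt{77} - -1035 = \sqrt{77} + 1035 = 1035 + \sqrt{77}$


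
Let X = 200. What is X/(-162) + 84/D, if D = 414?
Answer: -1922/1863 ≈ -1.0317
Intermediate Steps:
X/(-162) + 84/D = 200/(-162) + 84/414 = 200*(-1/162) + 84*(1/414) = -100/81 + 14/69 = -1922/1863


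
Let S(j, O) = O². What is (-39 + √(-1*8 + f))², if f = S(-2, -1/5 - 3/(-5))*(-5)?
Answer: 7561/5 - 156*I*√55/5 ≈ 1512.2 - 231.39*I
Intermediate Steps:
f = -⅘ (f = (-1/5 - 3/(-5))²*(-5) = (-1*⅕ - 3*(-⅕))²*(-5) = (-⅕ + ⅗)²*(-5) = (⅖)²*(-5) = (4/25)*(-5) = -⅘ ≈ -0.80000)
(-39 + √(-1*8 + f))² = (-39 + √(-1*8 - ⅘))² = (-39 + √(-8 - ⅘))² = (-39 + √(-44/5))² = (-39 + 2*I*√55/5)²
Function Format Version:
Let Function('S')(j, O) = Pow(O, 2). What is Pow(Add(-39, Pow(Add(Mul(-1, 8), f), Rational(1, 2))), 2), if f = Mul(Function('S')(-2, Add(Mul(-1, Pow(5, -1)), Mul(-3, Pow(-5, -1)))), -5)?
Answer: Add(Rational(7561, 5), Mul(Rational(-156, 5), I, Pow(55, Rational(1, 2)))) ≈ Add(1512.2, Mul(-231.39, I))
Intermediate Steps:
f = Rational(-4, 5) (f = Mul(Pow(Add(Mul(-1, Pow(5, -1)), Mul(-3, Pow(-5, -1))), 2), -5) = Mul(Pow(Add(Mul(-1, Rational(1, 5)), Mul(-3, Rational(-1, 5))), 2), -5) = Mul(Pow(Add(Rational(-1, 5), Rational(3, 5)), 2), -5) = Mul(Pow(Rational(2, 5), 2), -5) = Mul(Rational(4, 25), -5) = Rational(-4, 5) ≈ -0.80000)
Pow(Add(-39, Pow(Add(Mul(-1, 8), f), Rational(1, 2))), 2) = Pow(Add(-39, Pow(Add(Mul(-1, 8), Rational(-4, 5)), Rational(1, 2))), 2) = Pow(Add(-39, Pow(Add(-8, Rational(-4, 5)), Rational(1, 2))), 2) = Pow(Add(-39, Pow(Rational(-44, 5), Rational(1, 2))), 2) = Pow(Add(-39, Mul(Rational(2, 5), I, Pow(55, Rational(1, 2)))), 2)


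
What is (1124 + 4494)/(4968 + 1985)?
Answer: 5618/6953 ≈ 0.80800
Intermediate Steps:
(1124 + 4494)/(4968 + 1985) = 5618/6953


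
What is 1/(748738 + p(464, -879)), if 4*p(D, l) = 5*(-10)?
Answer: 2/1497451 ≈ 1.3356e-6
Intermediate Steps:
p(D, l) = -25/2 (p(D, l) = (5*(-10))/4 = (1/4)*(-50) = -25/2)
1/(748738 + p(464, -879)) = 1/(748738 - 25/2) = 1/(1497451/2) = 2/1497451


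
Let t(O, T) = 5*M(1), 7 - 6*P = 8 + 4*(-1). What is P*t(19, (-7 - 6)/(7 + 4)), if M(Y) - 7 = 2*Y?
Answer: 45/2 ≈ 22.500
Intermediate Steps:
P = 1/2 (P = 7/6 - (8 + 4*(-1))/6 = 7/6 - (8 - 4)/6 = 7/6 - 1/6*4 = 7/6 - 2/3 = 1/2 ≈ 0.50000)
M(Y) = 7 + 2*Y
t(O, T) = 45 (t(O, T) = 5*(7 + 2*1) = 5*(7 + 2) = 5*9 = 45)
P*t(19, (-7 - 6)/(7 + 4)) = (1/2)*45 = 45/2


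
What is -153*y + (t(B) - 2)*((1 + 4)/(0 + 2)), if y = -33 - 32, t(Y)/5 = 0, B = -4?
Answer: 9940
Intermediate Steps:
t(Y) = 0 (t(Y) = 5*0 = 0)
y = -65
-153*y + (t(B) - 2)*((1 + 4)/(0 + 2)) = -153*(-65) + (0 - 2)*((1 + 4)/(0 + 2)) = 9945 - 10/2 = 9945 - 2*5/2 = 9945 - 5 = 9940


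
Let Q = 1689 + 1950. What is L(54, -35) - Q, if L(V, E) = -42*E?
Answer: -2169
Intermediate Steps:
Q = 3639
L(54, -35) - Q = -42*(-35) - 1*3639 = 1470 - 3639 = -2169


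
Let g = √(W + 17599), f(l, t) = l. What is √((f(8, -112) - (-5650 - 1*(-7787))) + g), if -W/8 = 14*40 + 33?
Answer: √(-2129 + √12855) ≈ 44.896*I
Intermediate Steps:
W = -4744 (W = -8*(14*40 + 33) = -8*(560 + 33) = -8*593 = -4744)
g = √12855 (g = √(-4744 + 17599) = √12855 ≈ 113.38)
√((f(8, -112) - (-5650 - 1*(-7787))) + g) = √((8 - (-5650 - 1*(-7787))) + √12855) = √((8 - (-5650 + 7787)) + √12855) = √((8 - 1*2137) + √12855) = √((8 - 2137) + √12855) = √(-2129 + √12855)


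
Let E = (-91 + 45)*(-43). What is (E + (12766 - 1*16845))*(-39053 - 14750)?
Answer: 113040103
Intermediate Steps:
E = 1978 (E = -46*(-43) = 1978)
(E + (12766 - 1*16845))*(-39053 - 14750) = (1978 + (12766 - 1*16845))*(-39053 - 14750) = (1978 + (12766 - 16845))*(-53803) = (1978 - 4079)*(-53803) = -2101*(-53803) = 113040103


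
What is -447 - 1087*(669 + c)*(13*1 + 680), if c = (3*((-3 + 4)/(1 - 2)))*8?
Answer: -485873142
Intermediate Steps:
c = -24 (c = (3*(1/(-1)))*8 = (3*(1*(-1)))*8 = (3*(-1))*8 = -3*8 = -24)
-447 - 1087*(669 + c)*(13*1 + 680) = -447 - 1087*(669 - 24)*(13*1 + 680) = -447 - 701115*(13 + 680) = -447 - 701115*693 = -447 - 1087*446985 = -447 - 485872695 = -485873142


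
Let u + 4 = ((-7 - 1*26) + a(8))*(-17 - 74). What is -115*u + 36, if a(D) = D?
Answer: -261129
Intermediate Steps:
u = 2271 (u = -4 + ((-7 - 1*26) + 8)*(-17 - 74) = -4 + ((-7 - 26) + 8)*(-91) = -4 + (-33 + 8)*(-91) = -4 - 25*(-91) = -4 + 2275 = 2271)
-115*u + 36 = -115*2271 + 36 = -261165 + 36 = -261129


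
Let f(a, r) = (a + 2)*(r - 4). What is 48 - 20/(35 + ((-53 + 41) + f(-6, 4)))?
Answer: 1084/23 ≈ 47.130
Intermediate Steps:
f(a, r) = (-4 + r)*(2 + a) (f(a, r) = (2 + a)*(-4 + r) = (-4 + r)*(2 + a))
48 - 20/(35 + ((-53 + 41) + f(-6, 4))) = 48 - 20/(35 + ((-53 + 41) + (-8 - 4*(-6) + 2*4 - 6*4))) = 48 - 20/(35 + (-12 + (-8 + 24 + 8 - 24))) = 48 - 20/(35 + (-12 + 0)) = 48 - 20/(35 - 12) = 48 - 20/23 = 1084/23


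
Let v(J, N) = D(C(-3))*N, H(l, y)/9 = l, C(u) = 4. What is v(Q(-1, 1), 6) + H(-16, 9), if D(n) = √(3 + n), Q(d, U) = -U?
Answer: -144 + 6*√7 ≈ -128.13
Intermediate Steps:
H(l, y) = 9*l
v(J, N) = N*√7 (v(J, N) = √(3 + 4)*N = √7*N = N*√7)
v(Q(-1, 1), 6) + H(-16, 9) = 6*√7 + 9*(-16) = 6*√7 - 144 = -144 + 6*√7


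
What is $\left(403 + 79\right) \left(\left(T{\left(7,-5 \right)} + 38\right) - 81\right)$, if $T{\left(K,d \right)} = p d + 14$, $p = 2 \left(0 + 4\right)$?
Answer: $-33258$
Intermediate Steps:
$p = 8$ ($p = 2 \cdot 4 = 8$)
$T{\left(K,d \right)} = 14 + 8 d$ ($T{\left(K,d \right)} = 8 d + 14 = 14 + 8 d$)
$\left(403 + 79\right) \left(\left(T{\left(7,-5 \right)} + 38\right) - 81\right) = \left(403 + 79\right) \left(\left(\left(14 + 8 \left(-5\right)\right) + 38\right) - 81\right) = 482 \left(\left(\left(14 - 40\right) + 38\right) - 81\right) = 482 \left(\left(-26 + 38\right) - 81\right) = 482 \left(12 - 81\right) = 482 \left(-69\right) = -33258$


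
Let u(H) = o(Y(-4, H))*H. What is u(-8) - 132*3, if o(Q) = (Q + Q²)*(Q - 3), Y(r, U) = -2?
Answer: -316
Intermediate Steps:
o(Q) = (-3 + Q)*(Q + Q²) (o(Q) = (Q + Q²)*(-3 + Q) = (-3 + Q)*(Q + Q²))
u(H) = -10*H (u(H) = (-2*(-3 + (-2)² - 2*(-2)))*H = (-2*(-3 + 4 + 4))*H = (-2*5)*H = -10*H)
u(-8) - 132*3 = -10*(-8) - 132*3 = 80 - 396 = -316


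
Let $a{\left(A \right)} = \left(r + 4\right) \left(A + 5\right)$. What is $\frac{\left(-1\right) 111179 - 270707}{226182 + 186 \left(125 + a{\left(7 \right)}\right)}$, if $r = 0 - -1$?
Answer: $- \frac{190943}{130296} \approx -1.4655$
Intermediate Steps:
$r = 1$ ($r = 0 + 1 = 1$)
$a{\left(A \right)} = 25 + 5 A$ ($a{\left(A \right)} = \left(1 + 4\right) \left(A + 5\right) = 5 \left(5 + A\right) = 25 + 5 A$)
$\frac{\left(-1\right) 111179 - 270707}{226182 + 186 \left(125 + a{\left(7 \right)}\right)} = \frac{\left(-1\right) 111179 - 270707}{226182 + 186 \left(125 + \left(25 + 5 \cdot 7\right)\right)} = \frac{-111179 - 270707}{226182 + 186 \left(125 + \left(25 + 35\right)\right)} = - \frac{381886}{226182 + 186 \left(125 + 60\right)} = - \frac{381886}{226182 + 186 \cdot 185} = - \frac{381886}{226182 + 34410} = - \frac{381886}{260592} = \left(-381886\right) \frac{1}{260592} = - \frac{190943}{130296}$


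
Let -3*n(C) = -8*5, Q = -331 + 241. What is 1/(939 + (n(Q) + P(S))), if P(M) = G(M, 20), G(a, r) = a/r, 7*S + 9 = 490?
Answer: 420/401423 ≈ 0.0010463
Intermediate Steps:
S = 481/7 (S = -9/7 + (⅐)*490 = -9/7 + 70 = 481/7 ≈ 68.714)
P(M) = M/20
Q = -90
n(C) = 40/3 (n(C) = -(-8)*5/3 = -⅓*(-40) = 40/3)
1/(939 + (n(Q) + P(S))) = 1/(939 + (40/3 + (1/20)*(481/7))) = 1/(939 + (40/3 + 481/140)) = 1/(939 + 7043/420) = 1/(401423/420) = 420/401423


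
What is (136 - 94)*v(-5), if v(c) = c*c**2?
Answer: -5250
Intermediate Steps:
v(c) = c**3
(136 - 94)*v(-5) = (136 - 94)*(-5)**3 = 42*(-125) = -5250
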